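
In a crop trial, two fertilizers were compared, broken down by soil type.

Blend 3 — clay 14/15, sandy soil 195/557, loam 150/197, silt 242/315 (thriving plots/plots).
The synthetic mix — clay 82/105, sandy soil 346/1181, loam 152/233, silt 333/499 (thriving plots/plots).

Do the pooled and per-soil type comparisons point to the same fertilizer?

Clay: Blend 3 14/15 = 93.3%, the synthetic mix 82/105 = 78.1% → Blend 3
Sandy soil: Blend 3 195/557 = 35.0%, the synthetic mix 346/1181 = 29.3% → Blend 3
Loam: Blend 3 150/197 = 76.1%, the synthetic mix 152/233 = 65.2% → Blend 3
Silt: Blend 3 242/315 = 76.8%, the synthetic mix 333/499 = 66.7% → Blend 3
Overall: Blend 3 601/1084 = 55.4%, the synthetic mix 913/2018 = 45.2% → Blend 3
Blend 3 wins overall and in every soil group — no reversal.

Yes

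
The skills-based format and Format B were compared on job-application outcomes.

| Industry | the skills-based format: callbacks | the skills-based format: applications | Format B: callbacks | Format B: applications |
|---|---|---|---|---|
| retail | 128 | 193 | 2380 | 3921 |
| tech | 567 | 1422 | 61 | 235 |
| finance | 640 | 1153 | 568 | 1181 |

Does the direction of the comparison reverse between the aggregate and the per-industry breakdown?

Yes

Retail: the skills-based format 128/193 = 66.3%, Format B 2380/3921 = 60.7% → the skills-based format
Tech: the skills-based format 567/1422 = 39.9%, Format B 61/235 = 26.0% → the skills-based format
Finance: the skills-based format 640/1153 = 55.5%, Format B 568/1181 = 48.1% → the skills-based format
Overall: the skills-based format 1335/2768 = 48.2%, Format B 3009/5337 = 56.4% → Format B
The skills-based format wins each industry group but Format B wins overall — the comparison reverses. The skills-based format's applications skew toward tech, which has a lower base rate.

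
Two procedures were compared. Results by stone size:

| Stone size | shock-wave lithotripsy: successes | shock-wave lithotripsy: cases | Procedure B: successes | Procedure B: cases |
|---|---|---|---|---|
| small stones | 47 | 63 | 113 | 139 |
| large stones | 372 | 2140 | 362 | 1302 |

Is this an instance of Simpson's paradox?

Small stones: shock-wave lithotripsy 47/63 = 74.6%, Procedure B 113/139 = 81.3% → Procedure B
Large stones: shock-wave lithotripsy 372/2140 = 17.4%, Procedure B 362/1302 = 27.8% → Procedure B
Overall: shock-wave lithotripsy 419/2203 = 19.0%, Procedure B 475/1441 = 33.0% → Procedure B
Procedure B wins overall and in every stone group — no reversal.

No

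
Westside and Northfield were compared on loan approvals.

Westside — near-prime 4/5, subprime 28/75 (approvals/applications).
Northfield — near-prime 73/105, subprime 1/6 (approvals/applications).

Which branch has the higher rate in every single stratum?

Near-prime: Westside 4/5 = 80.0%, Northfield 73/105 = 69.5% → Westside
Subprime: Westside 28/75 = 37.3%, Northfield 1/6 = 16.7% → Westside
Westside has the higher rate in both groups.

Westside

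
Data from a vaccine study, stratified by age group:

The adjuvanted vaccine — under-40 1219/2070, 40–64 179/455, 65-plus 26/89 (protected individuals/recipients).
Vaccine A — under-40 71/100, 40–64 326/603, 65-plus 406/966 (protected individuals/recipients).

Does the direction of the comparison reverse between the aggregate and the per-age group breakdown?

Yes

Under-40: the adjuvanted vaccine 1219/2070 = 58.9%, Vaccine A 71/100 = 71.0% → Vaccine A
40–64: the adjuvanted vaccine 179/455 = 39.3%, Vaccine A 326/603 = 54.1% → Vaccine A
65-plus: the adjuvanted vaccine 26/89 = 29.2%, Vaccine A 406/966 = 42.0% → Vaccine A
Overall: the adjuvanted vaccine 1424/2614 = 54.5%, Vaccine A 803/1669 = 48.1% → the adjuvanted vaccine
Vaccine A wins each age group but the adjuvanted vaccine wins overall — the comparison reverses. Vaccine A's recipients skew toward 65-plus, which has a lower base rate.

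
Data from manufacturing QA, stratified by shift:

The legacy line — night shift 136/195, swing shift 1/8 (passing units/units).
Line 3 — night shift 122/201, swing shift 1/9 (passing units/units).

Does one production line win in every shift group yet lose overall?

Night shift: the legacy line 136/195 = 69.7%, Line 3 122/201 = 60.7% → the legacy line
Swing shift: the legacy line 1/8 = 12.5%, Line 3 1/9 = 11.1% → the legacy line
Overall: the legacy line 137/203 = 67.5%, Line 3 123/210 = 58.6% → the legacy line
The legacy line wins overall and in every shift group — no reversal.

No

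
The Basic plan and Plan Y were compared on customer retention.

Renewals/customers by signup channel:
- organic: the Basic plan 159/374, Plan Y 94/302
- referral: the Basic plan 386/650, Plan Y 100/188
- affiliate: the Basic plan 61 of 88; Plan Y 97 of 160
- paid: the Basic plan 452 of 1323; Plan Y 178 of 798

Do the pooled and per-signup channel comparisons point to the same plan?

Organic: the Basic plan 159/374 = 42.5%, Plan Y 94/302 = 31.1% → the Basic plan
Referral: the Basic plan 386/650 = 59.4%, Plan Y 100/188 = 53.2% → the Basic plan
Affiliate: the Basic plan 61/88 = 69.3%, Plan Y 97/160 = 60.6% → the Basic plan
Paid: the Basic plan 452/1323 = 34.2%, Plan Y 178/798 = 22.3% → the Basic plan
Overall: the Basic plan 1058/2435 = 43.4%, Plan Y 469/1448 = 32.4% → the Basic plan
The Basic plan wins overall and in every signup group — no reversal.

Yes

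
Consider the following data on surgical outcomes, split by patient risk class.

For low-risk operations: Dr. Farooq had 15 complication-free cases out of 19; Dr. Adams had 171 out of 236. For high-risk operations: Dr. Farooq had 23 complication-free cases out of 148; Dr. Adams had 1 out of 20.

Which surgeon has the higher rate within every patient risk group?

Low-risk: Dr. Farooq 15/19 = 78.9%, Dr. Adams 171/236 = 72.5% → Dr. Farooq
High-risk: Dr. Farooq 23/148 = 15.5%, Dr. Adams 1/20 = 5.0% → Dr. Farooq
Dr. Farooq has the higher rate in both groups.

Dr. Farooq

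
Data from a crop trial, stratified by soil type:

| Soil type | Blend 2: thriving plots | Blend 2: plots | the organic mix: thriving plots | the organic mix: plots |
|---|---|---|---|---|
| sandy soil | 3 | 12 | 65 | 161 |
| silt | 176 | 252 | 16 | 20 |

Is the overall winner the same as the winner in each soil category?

Sandy soil: Blend 2 3/12 = 25.0%, the organic mix 65/161 = 40.4% → the organic mix
Silt: Blend 2 176/252 = 69.8%, the organic mix 16/20 = 80.0% → the organic mix
Overall: Blend 2 179/264 = 67.8%, the organic mix 81/181 = 44.8% → Blend 2
The organic mix wins each soil group but Blend 2 wins overall — the comparison reverses. The organic mix's plots skew toward sandy soil, which has a lower base rate.

No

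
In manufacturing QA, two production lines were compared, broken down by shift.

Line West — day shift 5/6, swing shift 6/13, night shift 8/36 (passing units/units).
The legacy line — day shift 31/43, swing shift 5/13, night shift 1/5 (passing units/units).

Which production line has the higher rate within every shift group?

Line West

Day shift: Line West 5/6 = 83.3%, the legacy line 31/43 = 72.1% → Line West
Swing shift: Line West 6/13 = 46.2%, the legacy line 5/13 = 38.5% → Line West
Night shift: Line West 8/36 = 22.2%, the legacy line 1/5 = 20.0% → Line West
Line West has the higher rate in all 3 groups.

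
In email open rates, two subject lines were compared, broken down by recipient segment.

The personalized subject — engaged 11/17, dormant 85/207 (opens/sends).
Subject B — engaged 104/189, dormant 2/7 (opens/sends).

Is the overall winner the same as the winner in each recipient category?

Engaged: the personalized subject 11/17 = 64.7%, Subject B 104/189 = 55.0% → the personalized subject
Dormant: the personalized subject 85/207 = 41.1%, Subject B 2/7 = 28.6% → the personalized subject
Overall: the personalized subject 96/224 = 42.9%, Subject B 106/196 = 54.1% → Subject B
The personalized subject wins each recipient group but Subject B wins overall — the comparison reverses. The personalized subject's sends skew toward dormant, which has a lower base rate.

No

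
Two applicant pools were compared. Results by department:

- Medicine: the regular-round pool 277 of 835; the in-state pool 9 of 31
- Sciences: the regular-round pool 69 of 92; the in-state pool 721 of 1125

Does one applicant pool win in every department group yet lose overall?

Medicine: the regular-round pool 277/835 = 33.2%, the in-state pool 9/31 = 29.0% → the regular-round pool
Sciences: the regular-round pool 69/92 = 75.0%, the in-state pool 721/1125 = 64.1% → the regular-round pool
Overall: the regular-round pool 346/927 = 37.3%, the in-state pool 730/1156 = 63.1% → the in-state pool
The regular-round pool wins each department group but the in-state pool wins overall — the comparison reverses. The regular-round pool's applicants skew toward Medicine, which has a lower base rate.

Yes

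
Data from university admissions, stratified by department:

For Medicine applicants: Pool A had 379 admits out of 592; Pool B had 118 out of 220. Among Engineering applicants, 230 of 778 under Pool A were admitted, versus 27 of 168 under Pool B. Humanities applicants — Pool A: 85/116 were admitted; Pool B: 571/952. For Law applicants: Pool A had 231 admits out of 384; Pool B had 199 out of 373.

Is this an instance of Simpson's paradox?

Yes

Medicine: Pool A 379/592 = 64.0%, Pool B 118/220 = 53.6% → Pool A
Engineering: Pool A 230/778 = 29.6%, Pool B 27/168 = 16.1% → Pool A
Humanities: Pool A 85/116 = 73.3%, Pool B 571/952 = 60.0% → Pool A
Law: Pool A 231/384 = 60.2%, Pool B 199/373 = 53.4% → Pool A
Overall: Pool A 925/1870 = 49.5%, Pool B 915/1713 = 53.4% → Pool B
Pool A wins each department group but Pool B wins overall — the comparison reverses. Pool A's applicants skew toward Engineering, which has a lower base rate.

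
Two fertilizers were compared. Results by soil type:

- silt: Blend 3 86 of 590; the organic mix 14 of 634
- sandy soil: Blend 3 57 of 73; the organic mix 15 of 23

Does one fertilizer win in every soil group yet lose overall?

No

Silt: Blend 3 86/590 = 14.6%, the organic mix 14/634 = 2.2% → Blend 3
Sandy soil: Blend 3 57/73 = 78.1%, the organic mix 15/23 = 65.2% → Blend 3
Overall: Blend 3 143/663 = 21.6%, the organic mix 29/657 = 4.4% → Blend 3
Blend 3 wins overall and in every soil group — no reversal.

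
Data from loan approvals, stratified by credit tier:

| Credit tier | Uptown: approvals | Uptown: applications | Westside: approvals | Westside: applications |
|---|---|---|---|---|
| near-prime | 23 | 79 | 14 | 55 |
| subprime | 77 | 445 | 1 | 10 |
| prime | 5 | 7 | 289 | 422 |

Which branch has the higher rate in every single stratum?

Uptown

Near-prime: Uptown 23/79 = 29.1%, Westside 14/55 = 25.5% → Uptown
Subprime: Uptown 77/445 = 17.3%, Westside 1/10 = 10.0% → Uptown
Prime: Uptown 5/7 = 71.4%, Westside 289/422 = 68.5% → Uptown
Uptown has the higher rate in all 3 groups.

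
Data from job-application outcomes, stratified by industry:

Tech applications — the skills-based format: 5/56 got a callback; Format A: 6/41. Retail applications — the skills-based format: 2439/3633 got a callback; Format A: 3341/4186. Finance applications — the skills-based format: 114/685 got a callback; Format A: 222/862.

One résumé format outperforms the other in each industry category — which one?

Format A

Tech: the skills-based format 5/56 = 8.9%, Format A 6/41 = 14.6% → Format A
Retail: the skills-based format 2439/3633 = 67.1%, Format A 3341/4186 = 79.8% → Format A
Finance: the skills-based format 114/685 = 16.6%, Format A 222/862 = 25.8% → Format A
Format A has the higher rate in all 3 groups.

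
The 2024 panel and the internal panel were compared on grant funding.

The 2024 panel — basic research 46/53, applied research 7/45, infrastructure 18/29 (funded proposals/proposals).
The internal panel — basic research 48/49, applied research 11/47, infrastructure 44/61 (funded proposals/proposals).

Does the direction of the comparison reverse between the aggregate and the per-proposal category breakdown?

No

Basic research: the 2024 panel 46/53 = 86.8%, the internal panel 48/49 = 98.0% → the internal panel
Applied research: the 2024 panel 7/45 = 15.6%, the internal panel 11/47 = 23.4% → the internal panel
Infrastructure: the 2024 panel 18/29 = 62.1%, the internal panel 44/61 = 72.1% → the internal panel
Overall: the 2024 panel 71/127 = 55.9%, the internal panel 103/157 = 65.6% → the internal panel
The internal panel wins overall and in every proposal group — no reversal.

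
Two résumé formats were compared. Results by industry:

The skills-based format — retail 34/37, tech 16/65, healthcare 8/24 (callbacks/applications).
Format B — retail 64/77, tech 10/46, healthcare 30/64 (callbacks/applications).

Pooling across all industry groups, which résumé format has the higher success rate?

Retail: the skills-based format 34/37 = 91.9%, Format B 64/77 = 83.1% → the skills-based format
Tech: the skills-based format 16/65 = 24.6%, Format B 10/46 = 21.7% → the skills-based format
Healthcare: the skills-based format 8/24 = 33.3%, Format B 30/64 = 46.9% → Format B
Overall: the skills-based format 58/126 = 46.0%, Format B 104/187 = 55.6% → Format B
(Neither sweeps every industry group, but Format B has the higher pooled rate.)

Format B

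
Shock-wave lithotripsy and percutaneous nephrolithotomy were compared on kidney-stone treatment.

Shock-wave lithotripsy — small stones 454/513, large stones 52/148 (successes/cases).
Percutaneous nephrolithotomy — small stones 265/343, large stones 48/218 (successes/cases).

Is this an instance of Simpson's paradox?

Small stones: shock-wave lithotripsy 454/513 = 88.5%, percutaneous nephrolithotomy 265/343 = 77.3% → shock-wave lithotripsy
Large stones: shock-wave lithotripsy 52/148 = 35.1%, percutaneous nephrolithotomy 48/218 = 22.0% → shock-wave lithotripsy
Overall: shock-wave lithotripsy 506/661 = 76.6%, percutaneous nephrolithotomy 313/561 = 55.8% → shock-wave lithotripsy
Shock-wave lithotripsy wins overall and in every stone group — no reversal.

No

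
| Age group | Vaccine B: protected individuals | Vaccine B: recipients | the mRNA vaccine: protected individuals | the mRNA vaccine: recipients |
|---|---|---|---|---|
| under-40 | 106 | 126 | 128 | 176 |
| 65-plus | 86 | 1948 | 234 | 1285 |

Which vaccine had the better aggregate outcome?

the mRNA vaccine

Under-40: Vaccine B 106/126 = 84.1%, the mRNA vaccine 128/176 = 72.7% → Vaccine B
65-plus: Vaccine B 86/1948 = 4.4%, the mRNA vaccine 234/1285 = 18.2% → the mRNA vaccine
Overall: Vaccine B 192/2074 = 9.3%, the mRNA vaccine 362/1461 = 24.8% → the mRNA vaccine
(Neither sweeps every age group, but the mRNA vaccine has the higher pooled rate.)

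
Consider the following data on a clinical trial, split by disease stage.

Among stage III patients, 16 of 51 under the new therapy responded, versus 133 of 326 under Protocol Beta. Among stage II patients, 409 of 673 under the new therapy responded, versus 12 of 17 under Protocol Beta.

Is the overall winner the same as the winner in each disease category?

Stage III: the new therapy 16/51 = 31.4%, Protocol Beta 133/326 = 40.8% → Protocol Beta
Stage II: the new therapy 409/673 = 60.8%, Protocol Beta 12/17 = 70.6% → Protocol Beta
Overall: the new therapy 425/724 = 58.7%, Protocol Beta 145/343 = 42.3% → the new therapy
Protocol Beta wins each disease group but the new therapy wins overall — the comparison reverses. Protocol Beta's patients skew toward stage III, which has a lower base rate.

No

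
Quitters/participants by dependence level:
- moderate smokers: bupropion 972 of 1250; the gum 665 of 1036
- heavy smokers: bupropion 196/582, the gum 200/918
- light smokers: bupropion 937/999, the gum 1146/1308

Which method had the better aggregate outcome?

Moderate smokers: bupropion 972/1250 = 77.8%, the gum 665/1036 = 64.2% → bupropion
Heavy smokers: bupropion 196/582 = 33.7%, the gum 200/918 = 21.8% → bupropion
Light smokers: bupropion 937/999 = 93.8%, the gum 1146/1308 = 87.6% → bupropion
Overall: bupropion 2105/2831 = 74.4%, the gum 2011/3262 = 61.6% → bupropion

bupropion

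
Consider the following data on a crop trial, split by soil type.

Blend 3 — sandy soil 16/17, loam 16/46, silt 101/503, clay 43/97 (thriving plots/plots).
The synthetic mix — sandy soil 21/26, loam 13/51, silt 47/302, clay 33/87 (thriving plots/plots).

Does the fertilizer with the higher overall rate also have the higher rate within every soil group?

Yes

Sandy soil: Blend 3 16/17 = 94.1%, the synthetic mix 21/26 = 80.8% → Blend 3
Loam: Blend 3 16/46 = 34.8%, the synthetic mix 13/51 = 25.5% → Blend 3
Silt: Blend 3 101/503 = 20.1%, the synthetic mix 47/302 = 15.6% → Blend 3
Clay: Blend 3 43/97 = 44.3%, the synthetic mix 33/87 = 37.9% → Blend 3
Overall: Blend 3 176/663 = 26.5%, the synthetic mix 114/466 = 24.5% → Blend 3
Blend 3 wins overall and in every soil group — no reversal.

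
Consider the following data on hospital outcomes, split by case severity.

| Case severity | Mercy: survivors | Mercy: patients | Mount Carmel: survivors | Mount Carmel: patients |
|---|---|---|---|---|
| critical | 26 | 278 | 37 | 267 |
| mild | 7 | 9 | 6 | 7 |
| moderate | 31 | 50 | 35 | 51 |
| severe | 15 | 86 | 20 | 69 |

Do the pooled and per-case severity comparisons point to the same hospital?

Yes

Critical: Mercy 26/278 = 9.4%, Mount Carmel 37/267 = 13.9% → Mount Carmel
Mild: Mercy 7/9 = 77.8%, Mount Carmel 6/7 = 85.7% → Mount Carmel
Moderate: Mercy 31/50 = 62.0%, Mount Carmel 35/51 = 68.6% → Mount Carmel
Severe: Mercy 15/86 = 17.4%, Mount Carmel 20/69 = 29.0% → Mount Carmel
Overall: Mercy 79/423 = 18.7%, Mount Carmel 98/394 = 24.9% → Mount Carmel
Mount Carmel wins overall and in every case group — no reversal.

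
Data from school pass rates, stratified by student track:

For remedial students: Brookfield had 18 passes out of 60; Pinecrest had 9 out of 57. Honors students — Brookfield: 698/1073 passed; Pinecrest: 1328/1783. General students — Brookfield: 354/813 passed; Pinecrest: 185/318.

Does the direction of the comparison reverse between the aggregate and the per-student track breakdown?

No

Remedial: Brookfield 18/60 = 30.0%, Pinecrest 9/57 = 15.8% → Brookfield
Honors: Brookfield 698/1073 = 65.1%, Pinecrest 1328/1783 = 74.5% → Pinecrest
General: Brookfield 354/813 = 43.5%, Pinecrest 185/318 = 58.2% → Pinecrest
Overall: Brookfield 1070/1946 = 55.0%, Pinecrest 1522/2158 = 70.5% → Pinecrest
Neither sweeps: Brookfield wins 1 of 3 groups, Pinecrest wins 2. Pinecrest wins overall but not every group — no Simpson reversal.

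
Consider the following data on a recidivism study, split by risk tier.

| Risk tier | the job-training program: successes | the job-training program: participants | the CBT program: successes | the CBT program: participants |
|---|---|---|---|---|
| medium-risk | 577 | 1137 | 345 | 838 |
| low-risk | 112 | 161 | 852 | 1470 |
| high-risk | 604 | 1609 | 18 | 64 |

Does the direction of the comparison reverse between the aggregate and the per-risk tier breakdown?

Medium-risk: the job-training program 577/1137 = 50.7%, the CBT program 345/838 = 41.2% → the job-training program
Low-risk: the job-training program 112/161 = 69.6%, the CBT program 852/1470 = 58.0% → the job-training program
High-risk: the job-training program 604/1609 = 37.5%, the CBT program 18/64 = 28.1% → the job-training program
Overall: the job-training program 1293/2907 = 44.5%, the CBT program 1215/2372 = 51.2% → the CBT program
The job-training program wins each risk group but the CBT program wins overall — the comparison reverses. The job-training program's participants skew toward high-risk, which has a lower base rate.

Yes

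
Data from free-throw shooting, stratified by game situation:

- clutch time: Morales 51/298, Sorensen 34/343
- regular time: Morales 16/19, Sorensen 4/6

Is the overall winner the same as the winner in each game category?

Clutch time: Morales 51/298 = 17.1%, Sorensen 34/343 = 9.9% → Morales
Regular time: Morales 16/19 = 84.2%, Sorensen 4/6 = 66.7% → Morales
Overall: Morales 67/317 = 21.1%, Sorensen 38/349 = 10.9% → Morales
Morales wins overall and in every game group — no reversal.

Yes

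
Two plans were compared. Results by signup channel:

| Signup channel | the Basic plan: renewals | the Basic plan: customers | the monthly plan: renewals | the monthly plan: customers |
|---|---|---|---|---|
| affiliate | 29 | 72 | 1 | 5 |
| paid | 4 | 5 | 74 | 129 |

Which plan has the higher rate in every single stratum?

Affiliate: the Basic plan 29/72 = 40.3%, the monthly plan 1/5 = 20.0% → the Basic plan
Paid: the Basic plan 4/5 = 80.0%, the monthly plan 74/129 = 57.4% → the Basic plan
The Basic plan has the higher rate in both groups.

the Basic plan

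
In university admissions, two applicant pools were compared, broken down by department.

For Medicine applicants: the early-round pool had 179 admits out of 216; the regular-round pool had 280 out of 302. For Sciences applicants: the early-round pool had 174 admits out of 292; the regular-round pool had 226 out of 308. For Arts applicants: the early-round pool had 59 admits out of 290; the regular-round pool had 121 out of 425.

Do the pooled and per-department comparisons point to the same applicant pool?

Medicine: the early-round pool 179/216 = 82.9%, the regular-round pool 280/302 = 92.7% → the regular-round pool
Sciences: the early-round pool 174/292 = 59.6%, the regular-round pool 226/308 = 73.4% → the regular-round pool
Arts: the early-round pool 59/290 = 20.3%, the regular-round pool 121/425 = 28.5% → the regular-round pool
Overall: the early-round pool 412/798 = 51.6%, the regular-round pool 627/1035 = 60.6% → the regular-round pool
The regular-round pool wins overall and in every department group — no reversal.

Yes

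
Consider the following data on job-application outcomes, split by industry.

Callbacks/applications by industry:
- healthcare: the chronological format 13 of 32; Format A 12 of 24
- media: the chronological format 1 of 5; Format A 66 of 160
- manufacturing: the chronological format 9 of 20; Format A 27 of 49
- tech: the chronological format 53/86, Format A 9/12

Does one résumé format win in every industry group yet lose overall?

Healthcare: the chronological format 13/32 = 40.6%, Format A 12/24 = 50.0% → Format A
Media: the chronological format 1/5 = 20.0%, Format A 66/160 = 41.2% → Format A
Manufacturing: the chronological format 9/20 = 45.0%, Format A 27/49 = 55.1% → Format A
Tech: the chronological format 53/86 = 61.6%, Format A 9/12 = 75.0% → Format A
Overall: the chronological format 76/143 = 53.1%, Format A 114/245 = 46.5% → the chronological format
Format A wins each industry group but the chronological format wins overall — the comparison reverses. Format A's applications skew toward media, which has a lower base rate.

Yes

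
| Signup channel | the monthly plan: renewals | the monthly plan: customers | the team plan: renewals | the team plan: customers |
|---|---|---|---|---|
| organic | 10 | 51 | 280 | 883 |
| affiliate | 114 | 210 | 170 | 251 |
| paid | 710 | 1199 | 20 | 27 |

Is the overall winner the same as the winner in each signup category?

Organic: the monthly plan 10/51 = 19.6%, the team plan 280/883 = 31.7% → the team plan
Affiliate: the monthly plan 114/210 = 54.3%, the team plan 170/251 = 67.7% → the team plan
Paid: the monthly plan 710/1199 = 59.2%, the team plan 20/27 = 74.1% → the team plan
Overall: the monthly plan 834/1460 = 57.1%, the team plan 470/1161 = 40.5% → the monthly plan
The team plan wins each signup group but the monthly plan wins overall — the comparison reverses. The team plan's customers skew toward organic, which has a lower base rate.

No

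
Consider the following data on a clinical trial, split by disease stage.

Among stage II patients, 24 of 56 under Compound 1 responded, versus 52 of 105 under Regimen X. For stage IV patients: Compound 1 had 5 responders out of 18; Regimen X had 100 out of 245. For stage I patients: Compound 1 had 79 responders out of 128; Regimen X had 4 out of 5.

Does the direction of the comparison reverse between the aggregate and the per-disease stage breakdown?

Stage II: Compound 1 24/56 = 42.9%, Regimen X 52/105 = 49.5% → Regimen X
Stage IV: Compound 1 5/18 = 27.8%, Regimen X 100/245 = 40.8% → Regimen X
Stage I: Compound 1 79/128 = 61.7%, Regimen X 4/5 = 80.0% → Regimen X
Overall: Compound 1 108/202 = 53.5%, Regimen X 156/355 = 43.9% → Compound 1
Regimen X wins each disease group but Compound 1 wins overall — the comparison reverses. Regimen X's patients skew toward stage IV, which has a lower base rate.

Yes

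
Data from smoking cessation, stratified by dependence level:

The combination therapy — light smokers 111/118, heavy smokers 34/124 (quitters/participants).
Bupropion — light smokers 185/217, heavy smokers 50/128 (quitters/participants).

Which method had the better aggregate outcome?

Light smokers: the combination therapy 111/118 = 94.1%, bupropion 185/217 = 85.3% → the combination therapy
Heavy smokers: the combination therapy 34/124 = 27.4%, bupropion 50/128 = 39.1% → bupropion
Overall: the combination therapy 145/242 = 59.9%, bupropion 235/345 = 68.1% → bupropion
(Neither sweeps every dependence group, but bupropion has the higher pooled rate.)

bupropion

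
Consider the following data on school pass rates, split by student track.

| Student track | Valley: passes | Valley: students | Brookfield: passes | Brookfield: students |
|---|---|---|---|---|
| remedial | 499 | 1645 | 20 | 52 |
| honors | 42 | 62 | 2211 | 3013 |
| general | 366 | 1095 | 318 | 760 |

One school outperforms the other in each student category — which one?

Brookfield

Remedial: Valley 499/1645 = 30.3%, Brookfield 20/52 = 38.5% → Brookfield
Honors: Valley 42/62 = 67.7%, Brookfield 2211/3013 = 73.4% → Brookfield
General: Valley 366/1095 = 33.4%, Brookfield 318/760 = 41.8% → Brookfield
Brookfield has the higher rate in all 3 groups.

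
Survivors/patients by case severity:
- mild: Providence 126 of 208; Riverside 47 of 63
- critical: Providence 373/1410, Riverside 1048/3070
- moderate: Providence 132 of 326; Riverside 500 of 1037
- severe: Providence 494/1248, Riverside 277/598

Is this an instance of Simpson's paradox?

Mild: Providence 126/208 = 60.6%, Riverside 47/63 = 74.6% → Riverside
Critical: Providence 373/1410 = 26.5%, Riverside 1048/3070 = 34.1% → Riverside
Moderate: Providence 132/326 = 40.5%, Riverside 500/1037 = 48.2% → Riverside
Severe: Providence 494/1248 = 39.6%, Riverside 277/598 = 46.3% → Riverside
Overall: Providence 1125/3192 = 35.2%, Riverside 1872/4768 = 39.3% → Riverside
Riverside wins overall and in every case group — no reversal.

No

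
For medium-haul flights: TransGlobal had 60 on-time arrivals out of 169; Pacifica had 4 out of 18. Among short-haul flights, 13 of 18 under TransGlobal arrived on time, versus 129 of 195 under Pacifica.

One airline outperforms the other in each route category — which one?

Medium-haul: TransGlobal 60/169 = 35.5%, Pacifica 4/18 = 22.2% → TransGlobal
Short-haul: TransGlobal 13/18 = 72.2%, Pacifica 129/195 = 66.2% → TransGlobal
TransGlobal has the higher rate in both groups.

TransGlobal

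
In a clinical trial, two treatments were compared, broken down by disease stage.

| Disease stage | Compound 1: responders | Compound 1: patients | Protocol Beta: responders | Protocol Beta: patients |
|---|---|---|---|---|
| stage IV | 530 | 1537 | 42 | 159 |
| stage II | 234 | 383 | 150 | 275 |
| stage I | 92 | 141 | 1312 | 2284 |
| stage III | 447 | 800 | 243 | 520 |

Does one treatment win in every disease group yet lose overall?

Stage IV: Compound 1 530/1537 = 34.5%, Protocol Beta 42/159 = 26.4% → Compound 1
Stage II: Compound 1 234/383 = 61.1%, Protocol Beta 150/275 = 54.5% → Compound 1
Stage I: Compound 1 92/141 = 65.2%, Protocol Beta 1312/2284 = 57.4% → Compound 1
Stage III: Compound 1 447/800 = 55.9%, Protocol Beta 243/520 = 46.7% → Compound 1
Overall: Compound 1 1303/2861 = 45.5%, Protocol Beta 1747/3238 = 54.0% → Protocol Beta
Compound 1 wins each disease group but Protocol Beta wins overall — the comparison reverses. Compound 1's patients skew toward stage IV, which has a lower base rate.

Yes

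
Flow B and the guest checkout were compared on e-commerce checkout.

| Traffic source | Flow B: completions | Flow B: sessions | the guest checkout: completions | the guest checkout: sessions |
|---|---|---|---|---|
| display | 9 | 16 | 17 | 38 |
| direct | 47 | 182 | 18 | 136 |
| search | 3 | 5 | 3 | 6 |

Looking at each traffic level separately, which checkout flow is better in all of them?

Flow B

Display: Flow B 9/16 = 56.2%, the guest checkout 17/38 = 44.7% → Flow B
Direct: Flow B 47/182 = 25.8%, the guest checkout 18/136 = 13.2% → Flow B
Search: Flow B 3/5 = 60.0%, the guest checkout 3/6 = 50.0% → Flow B
Flow B has the higher rate in all 3 groups.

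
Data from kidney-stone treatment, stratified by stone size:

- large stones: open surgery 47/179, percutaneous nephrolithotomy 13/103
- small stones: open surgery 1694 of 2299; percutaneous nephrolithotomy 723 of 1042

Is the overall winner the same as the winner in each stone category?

Yes

Large stones: open surgery 47/179 = 26.3%, percutaneous nephrolithotomy 13/103 = 12.6% → open surgery
Small stones: open surgery 1694/2299 = 73.7%, percutaneous nephrolithotomy 723/1042 = 69.4% → open surgery
Overall: open surgery 1741/2478 = 70.3%, percutaneous nephrolithotomy 736/1145 = 64.3% → open surgery
Open surgery wins overall and in every stone group — no reversal.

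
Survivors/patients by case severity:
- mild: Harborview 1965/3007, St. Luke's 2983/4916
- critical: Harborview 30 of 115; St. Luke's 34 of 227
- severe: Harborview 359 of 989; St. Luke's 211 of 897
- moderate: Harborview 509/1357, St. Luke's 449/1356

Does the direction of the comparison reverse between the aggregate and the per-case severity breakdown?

No

Mild: Harborview 1965/3007 = 65.3%, St. Luke's 2983/4916 = 60.7% → Harborview
Critical: Harborview 30/115 = 26.1%, St. Luke's 34/227 = 15.0% → Harborview
Severe: Harborview 359/989 = 36.3%, St. Luke's 211/897 = 23.5% → Harborview
Moderate: Harborview 509/1357 = 37.5%, St. Luke's 449/1356 = 33.1% → Harborview
Overall: Harborview 2863/5468 = 52.4%, St. Luke's 3677/7396 = 49.7% → Harborview
Harborview wins overall and in every case group — no reversal.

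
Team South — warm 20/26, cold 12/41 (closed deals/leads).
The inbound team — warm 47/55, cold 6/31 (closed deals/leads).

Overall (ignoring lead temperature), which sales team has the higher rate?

the inbound team

Warm: Team South 20/26 = 76.9%, the inbound team 47/55 = 85.5% → the inbound team
Cold: Team South 12/41 = 29.3%, the inbound team 6/31 = 19.4% → Team South
Overall: Team South 32/67 = 47.8%, the inbound team 53/86 = 61.6% → the inbound team
(Neither sweeps every lead group, but the inbound team has the higher pooled rate.)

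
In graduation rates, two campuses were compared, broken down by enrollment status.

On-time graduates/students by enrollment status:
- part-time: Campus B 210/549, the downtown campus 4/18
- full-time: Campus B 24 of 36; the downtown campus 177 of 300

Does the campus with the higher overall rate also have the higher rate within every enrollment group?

Part-time: Campus B 210/549 = 38.3%, the downtown campus 4/18 = 22.2% → Campus B
Full-time: Campus B 24/36 = 66.7%, the downtown campus 177/300 = 59.0% → Campus B
Overall: Campus B 234/585 = 40.0%, the downtown campus 181/318 = 56.9% → the downtown campus
Campus B wins each enrollment group but the downtown campus wins overall — the comparison reverses. Campus B's students skew toward part-time, which has a lower base rate.

No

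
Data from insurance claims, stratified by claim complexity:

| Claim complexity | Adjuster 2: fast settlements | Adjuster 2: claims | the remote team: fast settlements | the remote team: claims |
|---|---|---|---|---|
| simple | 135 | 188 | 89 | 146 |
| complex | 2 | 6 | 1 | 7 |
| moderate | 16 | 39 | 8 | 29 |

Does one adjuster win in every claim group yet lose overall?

Simple: Adjuster 2 135/188 = 71.8%, the remote team 89/146 = 61.0% → Adjuster 2
Complex: Adjuster 2 2/6 = 33.3%, the remote team 1/7 = 14.3% → Adjuster 2
Moderate: Adjuster 2 16/39 = 41.0%, the remote team 8/29 = 27.6% → Adjuster 2
Overall: Adjuster 2 153/233 = 65.7%, the remote team 98/182 = 53.8% → Adjuster 2
Adjuster 2 wins overall and in every claim group — no reversal.

No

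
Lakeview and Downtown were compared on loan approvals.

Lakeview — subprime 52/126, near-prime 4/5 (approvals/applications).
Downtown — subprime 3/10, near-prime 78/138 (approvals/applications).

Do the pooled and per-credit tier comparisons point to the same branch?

No

Subprime: Lakeview 52/126 = 41.3%, Downtown 3/10 = 30.0% → Lakeview
Near-prime: Lakeview 4/5 = 80.0%, Downtown 78/138 = 56.5% → Lakeview
Overall: Lakeview 56/131 = 42.7%, Downtown 81/148 = 54.7% → Downtown
Lakeview wins each credit group but Downtown wins overall — the comparison reverses. Lakeview's applications skew toward subprime, which has a lower base rate.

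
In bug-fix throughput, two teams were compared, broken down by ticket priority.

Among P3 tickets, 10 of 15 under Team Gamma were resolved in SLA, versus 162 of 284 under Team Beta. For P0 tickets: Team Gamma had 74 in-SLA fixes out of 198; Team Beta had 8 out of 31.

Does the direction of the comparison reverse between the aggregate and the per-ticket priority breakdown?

P3: Team Gamma 10/15 = 66.7%, Team Beta 162/284 = 57.0% → Team Gamma
P0: Team Gamma 74/198 = 37.4%, Team Beta 8/31 = 25.8% → Team Gamma
Overall: Team Gamma 84/213 = 39.4%, Team Beta 170/315 = 54.0% → Team Beta
Team Gamma wins each ticket group but Team Beta wins overall — the comparison reverses. Team Gamma's tickets skew toward P0, which has a lower base rate.

Yes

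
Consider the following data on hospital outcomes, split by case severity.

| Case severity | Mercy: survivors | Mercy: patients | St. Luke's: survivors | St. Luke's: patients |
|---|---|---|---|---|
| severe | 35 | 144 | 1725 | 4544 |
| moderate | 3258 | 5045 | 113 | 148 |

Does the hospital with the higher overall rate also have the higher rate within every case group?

Severe: Mercy 35/144 = 24.3%, St. Luke's 1725/4544 = 38.0% → St. Luke's
Moderate: Mercy 3258/5045 = 64.6%, St. Luke's 113/148 = 76.4% → St. Luke's
Overall: Mercy 3293/5189 = 63.5%, St. Luke's 1838/4692 = 39.2% → Mercy
St. Luke's wins each case group but Mercy wins overall — the comparison reverses. St. Luke's's patients skew toward severe, which has a lower base rate.

No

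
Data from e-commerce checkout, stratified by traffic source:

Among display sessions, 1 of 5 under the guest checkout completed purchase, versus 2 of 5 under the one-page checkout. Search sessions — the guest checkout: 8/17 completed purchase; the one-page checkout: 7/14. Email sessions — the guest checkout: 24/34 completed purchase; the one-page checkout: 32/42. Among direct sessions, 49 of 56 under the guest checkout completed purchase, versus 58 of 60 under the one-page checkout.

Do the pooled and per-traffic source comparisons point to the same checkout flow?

Yes

Display: the guest checkout 1/5 = 20.0%, the one-page checkout 2/5 = 40.0% → the one-page checkout
Search: the guest checkout 8/17 = 47.1%, the one-page checkout 7/14 = 50.0% → the one-page checkout
Email: the guest checkout 24/34 = 70.6%, the one-page checkout 32/42 = 76.2% → the one-page checkout
Direct: the guest checkout 49/56 = 87.5%, the one-page checkout 58/60 = 96.7% → the one-page checkout
Overall: the guest checkout 82/112 = 73.2%, the one-page checkout 99/121 = 81.8% → the one-page checkout
The one-page checkout wins overall and in every traffic group — no reversal.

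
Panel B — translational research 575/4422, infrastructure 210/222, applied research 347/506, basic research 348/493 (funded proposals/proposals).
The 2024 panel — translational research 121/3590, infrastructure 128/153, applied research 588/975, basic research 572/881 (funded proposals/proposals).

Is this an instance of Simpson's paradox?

Translational research: Panel B 575/4422 = 13.0%, the 2024 panel 121/3590 = 3.4% → Panel B
Infrastructure: Panel B 210/222 = 94.6%, the 2024 panel 128/153 = 83.7% → Panel B
Applied research: Panel B 347/506 = 68.6%, the 2024 panel 588/975 = 60.3% → Panel B
Basic research: Panel B 348/493 = 70.6%, the 2024 panel 572/881 = 64.9% → Panel B
Overall: Panel B 1480/5643 = 26.2%, the 2024 panel 1409/5599 = 25.2% → Panel B
Panel B wins overall and in every proposal group — no reversal.

No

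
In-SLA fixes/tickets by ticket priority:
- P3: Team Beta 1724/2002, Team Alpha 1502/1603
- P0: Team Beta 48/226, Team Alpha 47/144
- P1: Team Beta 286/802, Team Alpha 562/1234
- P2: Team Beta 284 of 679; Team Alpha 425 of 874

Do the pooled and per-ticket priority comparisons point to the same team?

P3: Team Beta 1724/2002 = 86.1%, Team Alpha 1502/1603 = 93.7% → Team Alpha
P0: Team Beta 48/226 = 21.2%, Team Alpha 47/144 = 32.6% → Team Alpha
P1: Team Beta 286/802 = 35.7%, Team Alpha 562/1234 = 45.5% → Team Alpha
P2: Team Beta 284/679 = 41.8%, Team Alpha 425/874 = 48.6% → Team Alpha
Overall: Team Beta 2342/3709 = 63.1%, Team Alpha 2536/3855 = 65.8% → Team Alpha
Team Alpha wins overall and in every ticket group — no reversal.

Yes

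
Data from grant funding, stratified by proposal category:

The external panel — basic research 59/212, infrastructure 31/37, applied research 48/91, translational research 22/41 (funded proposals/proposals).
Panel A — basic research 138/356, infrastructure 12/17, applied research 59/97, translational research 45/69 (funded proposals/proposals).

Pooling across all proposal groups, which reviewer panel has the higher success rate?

Panel A

Basic research: the external panel 59/212 = 27.8%, Panel A 138/356 = 38.8% → Panel A
Infrastructure: the external panel 31/37 = 83.8%, Panel A 12/17 = 70.6% → the external panel
Applied research: the external panel 48/91 = 52.7%, Panel A 59/97 = 60.8% → Panel A
Translational research: the external panel 22/41 = 53.7%, Panel A 45/69 = 65.2% → Panel A
Overall: the external panel 160/381 = 42.0%, Panel A 254/539 = 47.1% → Panel A
(Neither sweeps every proposal group, but Panel A has the higher pooled rate.)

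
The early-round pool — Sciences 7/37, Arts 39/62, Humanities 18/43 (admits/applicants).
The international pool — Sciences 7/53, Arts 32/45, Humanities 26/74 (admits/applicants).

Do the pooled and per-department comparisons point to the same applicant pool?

No

Sciences: the early-round pool 7/37 = 18.9%, the international pool 7/53 = 13.2% → the early-round pool
Arts: the early-round pool 39/62 = 62.9%, the international pool 32/45 = 71.1% → the international pool
Humanities: the early-round pool 18/43 = 41.9%, the international pool 26/74 = 35.1% → the early-round pool
Overall: the early-round pool 64/142 = 45.1%, the international pool 65/172 = 37.8% → the early-round pool
Neither sweeps: the early-round pool wins 2 of 3 groups, the international pool wins 1. The early-round pool wins overall but not every group — no Simpson reversal.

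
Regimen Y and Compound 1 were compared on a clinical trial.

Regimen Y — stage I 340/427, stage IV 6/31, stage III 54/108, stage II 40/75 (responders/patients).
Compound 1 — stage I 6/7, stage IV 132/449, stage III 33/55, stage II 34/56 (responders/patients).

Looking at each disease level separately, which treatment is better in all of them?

Compound 1

Stage I: Regimen Y 340/427 = 79.6%, Compound 1 6/7 = 85.7% → Compound 1
Stage IV: Regimen Y 6/31 = 19.4%, Compound 1 132/449 = 29.4% → Compound 1
Stage III: Regimen Y 54/108 = 50.0%, Compound 1 33/55 = 60.0% → Compound 1
Stage II: Regimen Y 40/75 = 53.3%, Compound 1 34/56 = 60.7% → Compound 1
Compound 1 has the higher rate in all 4 groups.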